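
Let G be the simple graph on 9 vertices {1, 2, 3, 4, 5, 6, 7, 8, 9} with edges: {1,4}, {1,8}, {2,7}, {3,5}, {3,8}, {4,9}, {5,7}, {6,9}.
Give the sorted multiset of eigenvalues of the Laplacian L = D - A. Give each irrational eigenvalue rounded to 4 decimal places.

[0, 0.1206, 0.4679, 1, 1.6527, 2.3473, 3, 3.5321, 3.8794]

With the vertex order [1, 2, 3, 4, 5, 6, 7, 8, 9], the degrees are [2, 1, 2, 2, 2, 1, 2, 2, 2], giving D = diag(2, 1, 2, 2, 2, 1, 2, 2, 2) and L = D - A. Diagonalising L (or applying a numerical eigensolver to the 9x9 matrix) gives the spectrum above. The single zero eigenvalue shows the graph is connected. There is one zero in the spectrum, matching the 1 component.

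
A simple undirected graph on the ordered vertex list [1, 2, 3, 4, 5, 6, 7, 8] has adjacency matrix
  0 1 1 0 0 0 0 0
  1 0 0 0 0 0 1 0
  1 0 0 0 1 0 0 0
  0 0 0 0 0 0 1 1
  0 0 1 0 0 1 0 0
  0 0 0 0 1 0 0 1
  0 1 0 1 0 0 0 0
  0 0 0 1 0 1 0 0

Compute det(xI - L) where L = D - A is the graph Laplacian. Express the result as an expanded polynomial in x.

Each diagonal entry of L is the vertex degree and each off-diagonal entry is -1 where an edge is present, 0 otherwise; in the order [1, 2, 3, 4, 5, 6, 7, 8] the diagonal is [2, 2, 2, 2, 2, 2, 2, 2]. L has integer entries, so p(x) = det(xI - L) has integer coefficients. Expanding the determinant yields x^8 - 16x^7 + 104x^6 - 352x^5 + 660x^4 - 672x^3 + 336x^2 - 64x. Since p(0) = det(-L) = 0, x divides p(x). By the matrix-tree theorem the graph has (1/8) * product of the nonzero eigenvalues = 8 spanning trees.

x^8 - 16x^7 + 104x^6 - 352x^5 + 660x^4 - 672x^3 + 336x^2 - 64x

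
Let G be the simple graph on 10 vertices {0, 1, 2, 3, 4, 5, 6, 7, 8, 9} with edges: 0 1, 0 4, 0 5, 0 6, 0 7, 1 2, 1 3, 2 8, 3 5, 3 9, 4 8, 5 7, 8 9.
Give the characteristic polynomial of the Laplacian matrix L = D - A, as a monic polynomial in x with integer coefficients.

Reading degrees in the order [0, 1, 2, 3, 4, 5, 6, 7, 8, 9] gives [5, 3, 2, 3, 2, 3, 1, 2, 3, 2]; set D = diag(5, 3, 2, 3, 2, 3, 1, 2, 3, 2) and form L = D - A. L has integer entries, so p(x) = det(xI - L) has integer coefficients. Expanding the determinant yields x^10 - 26x^9 + 286x^8 - 1742x^7 + 6455x^6 - 15048x^5 + 22019x^4 - 19464x^3 + 9411x^2 - 1890x. Since p(0) = det(-L) = 0, x divides p(x). There is one zero in the spectrum, matching the 1 component. By the matrix-tree theorem the graph has (1/10) * product of the nonzero eigenvalues = 189 spanning trees.

x^10 - 26x^9 + 286x^8 - 1742x^7 + 6455x^6 - 15048x^5 + 22019x^4 - 19464x^3 + 9411x^2 - 1890x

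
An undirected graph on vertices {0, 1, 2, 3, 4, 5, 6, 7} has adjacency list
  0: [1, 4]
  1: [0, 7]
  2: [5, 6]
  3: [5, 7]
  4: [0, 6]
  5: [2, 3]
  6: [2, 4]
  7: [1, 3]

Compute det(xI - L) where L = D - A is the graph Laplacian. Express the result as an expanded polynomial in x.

With the vertex order [0, 1, 2, 3, 4, 5, 6, 7], the degrees are [2, 2, 2, 2, 2, 2, 2, 2], giving D = diag(2, 2, 2, 2, 2, 2, 2, 2) and L = D - A. L has integer entries, so p(x) = det(xI - L) has integer coefficients. Expanding the determinant yields x^8 - 16x^7 + 104x^6 - 352x^5 + 660x^4 - 672x^3 + 336x^2 - 64x. The constant term is 0 because L is singular (the all-ones vector lies in its kernel).

x^8 - 16x^7 + 104x^6 - 352x^5 + 660x^4 - 672x^3 + 336x^2 - 64x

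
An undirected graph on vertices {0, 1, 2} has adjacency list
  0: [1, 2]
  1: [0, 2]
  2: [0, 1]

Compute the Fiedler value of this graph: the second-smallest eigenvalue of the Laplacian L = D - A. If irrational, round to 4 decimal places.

3

With the vertex order [0, 1, 2], the degrees are [2, 2, 2], giving D = diag(2, 2, 2) and L = D - A. Computing the eigenvalues of L and sorting gives [0, 3, 3]. The Fiedler value lambda_2 = 3 is strictly positive, so the graph is connected. The largest eigenvalue, 3, is at most the vertex count 3. There is one zero in the spectrum, matching the 1 component.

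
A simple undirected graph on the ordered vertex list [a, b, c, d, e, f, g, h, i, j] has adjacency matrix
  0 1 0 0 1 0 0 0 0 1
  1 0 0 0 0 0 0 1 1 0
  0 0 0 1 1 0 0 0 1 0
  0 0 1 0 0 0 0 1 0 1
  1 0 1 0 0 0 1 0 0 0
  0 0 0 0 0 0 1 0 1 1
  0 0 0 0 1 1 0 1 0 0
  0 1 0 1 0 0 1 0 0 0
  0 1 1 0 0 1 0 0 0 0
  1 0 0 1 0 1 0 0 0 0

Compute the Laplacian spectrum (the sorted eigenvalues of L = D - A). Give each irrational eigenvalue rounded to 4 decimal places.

Reading degrees in the order [a, b, c, d, e, f, g, h, i, j] gives [3, 3, 3, 3, 3, 3, 3, 3, 3, 3]; set D = diag(3, 3, 3, 3, 3, 3, 3, 3, 3, 3) and form L = D - A. L is symmetric positive semidefinite, so every eigenvalue is real and nonnegative. There is one zero in the spectrum, matching the 1 component.

[0, 2, 2, 2, 2, 2, 5, 5, 5, 5]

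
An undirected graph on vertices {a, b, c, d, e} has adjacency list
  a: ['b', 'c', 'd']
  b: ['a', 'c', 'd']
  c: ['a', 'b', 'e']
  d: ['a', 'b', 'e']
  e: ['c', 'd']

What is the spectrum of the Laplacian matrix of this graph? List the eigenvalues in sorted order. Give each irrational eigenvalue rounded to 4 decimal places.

With the vertex order [a, b, c, d, e], the degrees are [3, 3, 3, 3, 2], giving D = diag(3, 3, 3, 3, 2) and L = D - A. Diagonalising L (or applying a numerical eigensolver to the 5x5 matrix) gives the spectrum above. The single zero eigenvalue shows the graph is connected.

[0, 2, 3, 4, 5]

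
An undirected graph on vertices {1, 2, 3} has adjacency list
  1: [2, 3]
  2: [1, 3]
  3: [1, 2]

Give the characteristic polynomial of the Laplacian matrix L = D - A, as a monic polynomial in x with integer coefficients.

Reading degrees in the order [1, 2, 3] gives [2, 2, 2]; set D = diag(2, 2, 2) and form L = D - A. Computing det(xI - L) by cofactor expansion (or equivalently via sum-over-permutations) gives x^3 - 6x^2 + 9x. Since p(0) = det(-L) = 0, x divides p(x). The eigenvalues sum to 6, which equals trace(L) = 2|E|.

x^3 - 6x^2 + 9x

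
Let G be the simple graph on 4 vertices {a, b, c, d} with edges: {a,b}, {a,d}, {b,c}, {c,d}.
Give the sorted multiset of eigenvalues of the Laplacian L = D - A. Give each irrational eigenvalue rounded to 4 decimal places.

[0, 2, 2, 4]

With the vertex order [a, b, c, d], the degrees are [2, 2, 2, 2], giving D = diag(2, 2, 2, 2) and L = D - A. Diagonalising L (or applying a numerical eigensolver to the 4x4 matrix) gives the spectrum above. The single zero eigenvalue shows the graph is connected. The largest eigenvalue, 4, is at most the vertex count 4.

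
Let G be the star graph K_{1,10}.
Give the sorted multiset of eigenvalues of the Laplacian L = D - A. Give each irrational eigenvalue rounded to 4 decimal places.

[0, 1, 1, 1, 1, 1, 1, 1, 1, 1, 11]

The graph has 11 vertices and degree multiset [10, 1, 1, 1, 1, 1, 1, 1, 1, 1, 1]; D is the diagonal matrix of degrees and L = D - A. The multiplicity of 0 as a Laplacian eigenvalue equals the number of connected components. The single zero eigenvalue shows the graph is connected. The largest eigenvalue, 11, is at most the vertex count 11.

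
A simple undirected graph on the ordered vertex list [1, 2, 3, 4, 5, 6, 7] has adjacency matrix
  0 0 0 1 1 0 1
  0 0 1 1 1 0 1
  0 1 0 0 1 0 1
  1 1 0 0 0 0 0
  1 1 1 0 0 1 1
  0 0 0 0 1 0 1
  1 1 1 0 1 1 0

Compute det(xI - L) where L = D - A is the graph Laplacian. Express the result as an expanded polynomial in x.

With the vertex order [1, 2, 3, 4, 5, 6, 7], the degrees are [3, 4, 3, 2, 5, 2, 5], giving D = diag(3, 4, 3, 2, 5, 2, 5) and L = D - A. Computing det(xI - L) by cofactor expansion (or equivalently via sum-over-permutations) gives x^7 - 24x^6 + 230x^5 - 1120x^4 + 2906x^3 - 3790x^2 + 1932x. The coefficient of x^6 equals -trace(L) = -24, matching the sum of degrees.

x^7 - 24x^6 + 230x^5 - 1120x^4 + 2906x^3 - 3790x^2 + 1932x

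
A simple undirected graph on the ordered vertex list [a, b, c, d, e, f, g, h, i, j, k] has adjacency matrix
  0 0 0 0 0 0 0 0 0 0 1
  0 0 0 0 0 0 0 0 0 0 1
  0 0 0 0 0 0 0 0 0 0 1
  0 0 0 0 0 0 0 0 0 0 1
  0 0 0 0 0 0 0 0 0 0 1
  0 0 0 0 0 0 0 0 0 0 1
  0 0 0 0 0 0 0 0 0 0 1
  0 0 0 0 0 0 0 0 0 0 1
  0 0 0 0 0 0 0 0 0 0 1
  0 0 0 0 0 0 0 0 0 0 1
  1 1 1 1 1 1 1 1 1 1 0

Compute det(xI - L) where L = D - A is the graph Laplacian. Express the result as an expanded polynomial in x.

x^11 - 20x^10 + 135x^9 - 480x^8 + 1050x^7 - 1512x^6 + 1470x^5 - 960x^4 + 405x^3 - 100x^2 + 11x

Each diagonal entry of L is the vertex degree and each off-diagonal entry is -1 where an edge is present, 0 otherwise; in the order [a, b, c, d, e, f, g, h, i, j, k] the diagonal is [1, 1, 1, 1, 1, 1, 1, 1, 1, 1, 10]. Computing det(xI - L) by cofactor expansion (or equivalently via sum-over-permutations) gives x^11 - 20x^10 + 135x^9 - 480x^8 + 1050x^7 - 1512x^6 + 1470x^5 - 960x^4 + 405x^3 - 100x^2 + 11x. The coefficient of x^10 equals -trace(L) = -20, matching the sum of degrees. The largest eigenvalue, 11, is at most the vertex count 11.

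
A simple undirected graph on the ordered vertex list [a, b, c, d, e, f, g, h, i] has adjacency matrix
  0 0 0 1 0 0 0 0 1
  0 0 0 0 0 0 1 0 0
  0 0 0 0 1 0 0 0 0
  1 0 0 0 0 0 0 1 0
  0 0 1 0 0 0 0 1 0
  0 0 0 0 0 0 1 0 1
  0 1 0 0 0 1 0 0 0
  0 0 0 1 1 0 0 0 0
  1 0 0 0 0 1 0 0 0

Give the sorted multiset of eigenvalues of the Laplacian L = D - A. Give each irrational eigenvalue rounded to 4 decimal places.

Each diagonal entry of L is the vertex degree and each off-diagonal entry is -1 where an edge is present, 0 otherwise; in the order [a, b, c, d, e, f, g, h, i] the diagonal is [2, 1, 1, 2, 2, 2, 2, 2, 2]. L is symmetric positive semidefinite, so every eigenvalue is real and nonnegative. The single zero eigenvalue shows the graph is connected. By the matrix-tree theorem the graph has (1/9) * product of the nonzero eigenvalues = 1 spanning tree.

[0, 0.1206, 0.4679, 1, 1.6527, 2.3473, 3, 3.5321, 3.8794]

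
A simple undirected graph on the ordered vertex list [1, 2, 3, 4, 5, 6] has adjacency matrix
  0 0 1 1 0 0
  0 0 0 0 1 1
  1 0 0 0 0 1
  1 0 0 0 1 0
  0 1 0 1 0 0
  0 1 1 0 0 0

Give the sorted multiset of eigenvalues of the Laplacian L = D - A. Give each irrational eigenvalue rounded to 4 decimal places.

[0, 1, 1, 3, 3, 4]

With the vertex order [1, 2, 3, 4, 5, 6], the degrees are [2, 2, 2, 2, 2, 2], giving D = diag(2, 2, 2, 2, 2, 2) and L = D - A. Since every row of L sums to 0, the all-ones vector is in the kernel and 0 is an eigenvalue. The single zero eigenvalue shows the graph is connected. The eigenvalues sum to 12, which equals trace(L) = 2|E|.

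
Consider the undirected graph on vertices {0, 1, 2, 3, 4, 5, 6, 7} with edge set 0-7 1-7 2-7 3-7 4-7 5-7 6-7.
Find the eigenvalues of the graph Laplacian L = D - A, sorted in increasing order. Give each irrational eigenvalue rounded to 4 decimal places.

[0, 1, 1, 1, 1, 1, 1, 8]

With the vertex order [0, 1, 2, 3, 4, 5, 6, 7], the degrees are [1, 1, 1, 1, 1, 1, 1, 7], giving D = diag(1, 1, 1, 1, 1, 1, 1, 7) and L = D - A. L is symmetric positive semidefinite, so every eigenvalue is real and nonnegative. By the matrix-tree theorem the graph has (1/8) * product of the nonzero eigenvalues = 1 spanning tree. There is one zero in the spectrum, matching the 1 component.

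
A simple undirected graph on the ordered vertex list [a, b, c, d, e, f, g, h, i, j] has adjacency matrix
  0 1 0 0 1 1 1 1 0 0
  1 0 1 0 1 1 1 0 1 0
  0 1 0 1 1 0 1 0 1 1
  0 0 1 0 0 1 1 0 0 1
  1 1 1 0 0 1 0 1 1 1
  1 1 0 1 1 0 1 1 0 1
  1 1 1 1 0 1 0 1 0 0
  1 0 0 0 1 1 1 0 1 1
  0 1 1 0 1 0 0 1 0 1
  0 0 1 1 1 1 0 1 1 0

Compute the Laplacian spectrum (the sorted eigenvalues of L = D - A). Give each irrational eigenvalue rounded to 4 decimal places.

Each diagonal entry of L is the vertex degree and each off-diagonal entry is -1 where an edge is present, 0 otherwise; in the order [a, b, c, d, e, f, g, h, i, j] the diagonal is [5, 6, 6, 4, 7, 7, 6, 6, 5, 6]. Since every row of L sums to 0, the all-ones vector is in the kernel and 0 is an eigenvalue. The single zero eigenvalue shows the graph is connected.

[0, 3.5130, 4.0062, 5.2251, 6.4116, 6.6815, 7, 7.8528, 8.4610, 8.8489]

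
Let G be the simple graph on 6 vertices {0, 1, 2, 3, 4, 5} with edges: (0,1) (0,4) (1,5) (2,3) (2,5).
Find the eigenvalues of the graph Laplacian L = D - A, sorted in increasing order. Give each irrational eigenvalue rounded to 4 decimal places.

Each diagonal entry of L is the vertex degree and each off-diagonal entry is -1 where an edge is present, 0 otherwise; in the order [0, 1, 2, 3, 4, 5] the diagonal is [2, 2, 2, 1, 1, 2]. Diagonalising L (or applying a numerical eigensolver to the 6x6 matrix) gives the spectrum above. The single zero eigenvalue shows the graph is connected.

[0, 0.2679, 1, 2, 3, 3.7321]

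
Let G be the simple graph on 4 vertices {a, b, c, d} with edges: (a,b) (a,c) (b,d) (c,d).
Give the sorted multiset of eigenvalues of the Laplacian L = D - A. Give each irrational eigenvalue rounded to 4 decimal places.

Reading degrees in the order [a, b, c, d] gives [2, 2, 2, 2]; set D = diag(2, 2, 2, 2) and form L = D - A. Since every row of L sums to 0, the all-ones vector is in the kernel and 0 is an eigenvalue. By the matrix-tree theorem the graph has (1/4) * product of the nonzero eigenvalues = 4 spanning trees. The largest eigenvalue, 4, is at most the vertex count 4.

[0, 2, 2, 4]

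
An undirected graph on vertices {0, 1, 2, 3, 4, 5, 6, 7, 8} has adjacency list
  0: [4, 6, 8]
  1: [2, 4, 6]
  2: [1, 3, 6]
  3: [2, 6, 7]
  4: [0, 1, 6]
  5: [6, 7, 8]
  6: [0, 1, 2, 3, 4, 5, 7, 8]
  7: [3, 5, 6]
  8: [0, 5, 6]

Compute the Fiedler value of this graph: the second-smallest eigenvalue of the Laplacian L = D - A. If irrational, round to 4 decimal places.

1.5858

Each diagonal entry of L is the vertex degree and each off-diagonal entry is -1 where an edge is present, 0 otherwise; in the order [0, 1, 2, 3, 4, 5, 6, 7, 8] the diagonal is [3, 3, 3, 3, 3, 3, 8, 3, 3]. The sorted Laplacian eigenvalues are [0, 1.5858, 1.5858, 3, 3, 4.4142, 4.4142, 5, 9]; the algebraic connectivity is the second entry, 1.5858. The eigenvalues sum to 32, which equals trace(L) = 2|E|. By the matrix-tree theorem the graph has (1/9) * product of the nonzero eigenvalues = 2205 spanning trees.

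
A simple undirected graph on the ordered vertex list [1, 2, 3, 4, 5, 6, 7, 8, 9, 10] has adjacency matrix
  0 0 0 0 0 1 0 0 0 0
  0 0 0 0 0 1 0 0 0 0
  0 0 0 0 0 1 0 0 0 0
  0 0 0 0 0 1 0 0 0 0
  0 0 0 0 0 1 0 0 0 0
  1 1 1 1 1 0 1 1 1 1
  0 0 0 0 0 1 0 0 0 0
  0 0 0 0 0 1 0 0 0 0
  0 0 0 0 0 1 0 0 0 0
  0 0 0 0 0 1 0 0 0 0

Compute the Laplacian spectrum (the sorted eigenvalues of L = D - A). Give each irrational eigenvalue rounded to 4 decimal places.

[0, 1, 1, 1, 1, 1, 1, 1, 1, 10]

With the vertex order [1, 2, 3, 4, 5, 6, 7, 8, 9, 10], the degrees are [1, 1, 1, 1, 1, 9, 1, 1, 1, 1], giving D = diag(1, 1, 1, 1, 1, 9, 1, 1, 1, 1) and L = D - A. L is symmetric positive semidefinite, so every eigenvalue is real and nonnegative. The single zero eigenvalue shows the graph is connected. By the matrix-tree theorem the graph has (1/10) * product of the nonzero eigenvalues = 1 spanning tree. The largest eigenvalue, 10, is at most the vertex count 10.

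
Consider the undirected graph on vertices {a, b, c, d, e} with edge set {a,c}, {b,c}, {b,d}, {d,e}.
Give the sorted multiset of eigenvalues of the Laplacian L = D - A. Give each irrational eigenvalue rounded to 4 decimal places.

Reading degrees in the order [a, b, c, d, e] gives [1, 2, 2, 2, 1]; set D = diag(1, 2, 2, 2, 1) and form L = D - A. The multiplicity of 0 as a Laplacian eigenvalue equals the number of connected components. The single zero eigenvalue shows the graph is connected.

[0, 0.3820, 1.3820, 2.6180, 3.6180]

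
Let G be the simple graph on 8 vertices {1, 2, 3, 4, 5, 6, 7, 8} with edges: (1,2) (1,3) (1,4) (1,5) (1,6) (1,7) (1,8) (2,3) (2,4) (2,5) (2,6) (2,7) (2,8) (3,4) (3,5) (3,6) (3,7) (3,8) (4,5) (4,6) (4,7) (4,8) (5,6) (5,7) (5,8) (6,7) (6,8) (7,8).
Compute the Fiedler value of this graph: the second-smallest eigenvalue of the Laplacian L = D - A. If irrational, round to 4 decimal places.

Each diagonal entry of L is the vertex degree and each off-diagonal entry is -1 where an edge is present, 0 otherwise; in the order [1, 2, 3, 4, 5, 6, 7, 8] the diagonal is [7, 7, 7, 7, 7, 7, 7, 7]. The smallest Laplacian eigenvalue is always 0. The next one, lambda_2 = 8, measures how hard the graph is to disconnect: larger values mean better connectivity. By the matrix-tree theorem the graph has (1/8) * product of the nonzero eigenvalues = 262144 spanning trees. There is one zero in the spectrum, matching the 1 component.

8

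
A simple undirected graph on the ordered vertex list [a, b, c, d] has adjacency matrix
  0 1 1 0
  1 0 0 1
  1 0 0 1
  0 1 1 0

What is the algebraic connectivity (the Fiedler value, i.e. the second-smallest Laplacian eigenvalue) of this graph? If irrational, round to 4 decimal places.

2

With the vertex order [a, b, c, d], the degrees are [2, 2, 2, 2], giving D = diag(2, 2, 2, 2) and L = D - A. The smallest Laplacian eigenvalue is always 0. The next one, lambda_2 = 2, measures how hard the graph is to disconnect: larger values mean better connectivity. The largest eigenvalue, 4, is at most the vertex count 4.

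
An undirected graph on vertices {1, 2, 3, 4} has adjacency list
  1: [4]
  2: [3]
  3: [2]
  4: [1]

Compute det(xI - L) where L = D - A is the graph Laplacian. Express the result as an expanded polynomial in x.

With the vertex order [1, 2, 3, 4], the degrees are [1, 1, 1, 1], giving D = diag(1, 1, 1, 1) and L = D - A. L has integer entries, so p(x) = det(xI - L) has integer coefficients. Expanding the determinant yields x^4 - 4x^3 + 4x^2. Since p(0) = det(-L) = 0, x divides p(x). The eigenvalues sum to 4, which equals trace(L) = 2|E|.

x^4 - 4x^3 + 4x^2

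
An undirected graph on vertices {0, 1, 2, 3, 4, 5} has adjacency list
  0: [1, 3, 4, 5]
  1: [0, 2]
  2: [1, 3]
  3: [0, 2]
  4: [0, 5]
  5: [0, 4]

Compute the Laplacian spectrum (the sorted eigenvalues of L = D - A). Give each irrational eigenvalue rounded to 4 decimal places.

[0, 0.7639, 2, 3, 3, 5.2361]

Reading degrees in the order [0, 1, 2, 3, 4, 5] gives [4, 2, 2, 2, 2, 2]; set D = diag(4, 2, 2, 2, 2, 2) and form L = D - A. Since every row of L sums to 0, the all-ones vector is in the kernel and 0 is an eigenvalue.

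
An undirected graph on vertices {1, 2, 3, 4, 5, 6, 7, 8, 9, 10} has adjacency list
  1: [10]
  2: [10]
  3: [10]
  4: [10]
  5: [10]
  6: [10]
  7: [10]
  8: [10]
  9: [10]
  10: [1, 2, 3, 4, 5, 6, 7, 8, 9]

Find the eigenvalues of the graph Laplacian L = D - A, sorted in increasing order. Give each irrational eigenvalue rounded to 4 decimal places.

Each diagonal entry of L is the vertex degree and each off-diagonal entry is -1 where an edge is present, 0 otherwise; in the order [1, 2, 3, 4, 5, 6, 7, 8, 9, 10] the diagonal is [1, 1, 1, 1, 1, 1, 1, 1, 1, 9]. The multiplicity of 0 as a Laplacian eigenvalue equals the number of connected components. By the matrix-tree theorem the graph has (1/10) * product of the nonzero eigenvalues = 1 spanning tree.

[0, 1, 1, 1, 1, 1, 1, 1, 1, 10]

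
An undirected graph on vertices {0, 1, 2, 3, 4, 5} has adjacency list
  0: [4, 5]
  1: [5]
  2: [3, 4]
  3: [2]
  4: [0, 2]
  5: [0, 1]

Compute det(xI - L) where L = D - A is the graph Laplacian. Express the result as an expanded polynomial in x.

x^6 - 10x^5 + 36x^4 - 56x^3 + 35x^2 - 6x

Reading degrees in the order [0, 1, 2, 3, 4, 5] gives [2, 1, 2, 1, 2, 2]; set D = diag(2, 1, 2, 1, 2, 2) and form L = D - A. L has integer entries, so p(x) = det(xI - L) has integer coefficients. Expanding the determinant yields x^6 - 10x^5 + 36x^4 - 56x^3 + 35x^2 - 6x. The coefficient of x^5 equals -trace(L) = -10, matching the sum of degrees. The largest eigenvalue, 3.7321, is at most the vertex count 6. The eigenvalues sum to 10, which equals trace(L) = 2|E|.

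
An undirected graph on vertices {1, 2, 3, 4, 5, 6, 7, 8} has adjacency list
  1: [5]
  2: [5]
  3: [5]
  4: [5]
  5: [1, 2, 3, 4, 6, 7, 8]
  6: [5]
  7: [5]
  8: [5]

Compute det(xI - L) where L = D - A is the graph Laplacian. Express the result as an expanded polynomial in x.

x^8 - 14x^7 + 63x^6 - 140x^5 + 175x^4 - 126x^3 + 49x^2 - 8x

Each diagonal entry of L is the vertex degree and each off-diagonal entry is -1 where an edge is present, 0 otherwise; in the order [1, 2, 3, 4, 5, 6, 7, 8] the diagonal is [1, 1, 1, 1, 7, 1, 1, 1]. L has integer entries, so p(x) = det(xI - L) has integer coefficients. Expanding the determinant yields x^8 - 14x^7 + 63x^6 - 140x^5 + 175x^4 - 126x^3 + 49x^2 - 8x. Since p(0) = det(-L) = 0, x divides p(x).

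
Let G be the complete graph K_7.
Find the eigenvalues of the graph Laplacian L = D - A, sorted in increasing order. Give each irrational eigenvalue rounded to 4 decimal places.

[0, 7, 7, 7, 7, 7, 7]

The graph has 7 vertices and degree multiset [6, 6, 6, 6, 6, 6, 6]; D is the diagonal matrix of degrees and L = D - A. Diagonalising L (or applying a numerical eigensolver to the 7x7 matrix) gives the spectrum above. The eigenvalues sum to 42, which equals trace(L) = 2|E|.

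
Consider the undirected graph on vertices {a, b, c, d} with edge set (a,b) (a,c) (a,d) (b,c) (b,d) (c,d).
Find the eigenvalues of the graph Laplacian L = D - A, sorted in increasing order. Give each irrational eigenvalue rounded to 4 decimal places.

Reading degrees in the order [a, b, c, d] gives [3, 3, 3, 3]; set D = diag(3, 3, 3, 3) and form L = D - A. Diagonalising L (or applying a numerical eigensolver to the 4x4 matrix) gives the spectrum above. The single zero eigenvalue shows the graph is connected. By the matrix-tree theorem the graph has (1/4) * product of the nonzero eigenvalues = 16 spanning trees. There is one zero in the spectrum, matching the 1 component.

[0, 4, 4, 4]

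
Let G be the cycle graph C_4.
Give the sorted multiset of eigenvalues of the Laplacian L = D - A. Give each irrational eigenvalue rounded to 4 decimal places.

[0, 2, 2, 4]

The graph has 4 vertices and degree multiset [2, 2, 2, 2]; D is the diagonal matrix of degrees and L = D - A. Since every row of L sums to 0, the all-ones vector is in the kernel and 0 is an eigenvalue. The eigenvalues sum to 8, which equals trace(L) = 2|E|. By the matrix-tree theorem the graph has (1/4) * product of the nonzero eigenvalues = 4 spanning trees.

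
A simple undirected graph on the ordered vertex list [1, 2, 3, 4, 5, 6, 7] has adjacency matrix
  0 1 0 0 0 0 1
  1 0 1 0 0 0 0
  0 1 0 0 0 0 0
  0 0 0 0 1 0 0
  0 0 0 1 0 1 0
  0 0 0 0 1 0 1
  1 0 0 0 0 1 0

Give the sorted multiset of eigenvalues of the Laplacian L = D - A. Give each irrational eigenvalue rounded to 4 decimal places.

With the vertex order [1, 2, 3, 4, 5, 6, 7], the degrees are [2, 2, 1, 1, 2, 2, 2], giving D = diag(2, 2, 1, 1, 2, 2, 2) and L = D - A. Since every row of L sums to 0, the all-ones vector is in the kernel and 0 is an eigenvalue. There is one zero in the spectrum, matching the 1 component.

[0, 0.1981, 0.7530, 1.5550, 2.4450, 3.2470, 3.8019]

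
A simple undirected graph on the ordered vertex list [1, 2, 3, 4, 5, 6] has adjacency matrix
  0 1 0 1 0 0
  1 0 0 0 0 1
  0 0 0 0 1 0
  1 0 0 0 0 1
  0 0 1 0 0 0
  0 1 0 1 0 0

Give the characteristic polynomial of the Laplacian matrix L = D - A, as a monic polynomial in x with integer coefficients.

x^6 - 10x^5 + 36x^4 - 56x^3 + 32x^2

With the vertex order [1, 2, 3, 4, 5, 6], the degrees are [2, 2, 1, 2, 1, 2], giving D = diag(2, 2, 1, 2, 1, 2) and L = D - A. Computing det(xI - L) by cofactor expansion (or equivalently via sum-over-permutations) gives x^6 - 10x^5 + 36x^4 - 56x^3 + 32x^2. The constant term is 0 because L is singular (the all-ones vector lies in its kernel). There are 2 zeros in the spectrum, matching the 2 components.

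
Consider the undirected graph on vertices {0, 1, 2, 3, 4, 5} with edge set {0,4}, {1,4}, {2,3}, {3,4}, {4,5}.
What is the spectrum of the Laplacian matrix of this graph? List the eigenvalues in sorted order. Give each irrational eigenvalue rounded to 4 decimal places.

[0, 0.4859, 1, 1, 2.4280, 5.0861]

Reading degrees in the order [0, 1, 2, 3, 4, 5] gives [1, 1, 1, 2, 4, 1]; set D = diag(1, 1, 1, 2, 4, 1) and form L = D - A. Diagonalising L (or applying a numerical eigensolver to the 6x6 matrix) gives the spectrum above.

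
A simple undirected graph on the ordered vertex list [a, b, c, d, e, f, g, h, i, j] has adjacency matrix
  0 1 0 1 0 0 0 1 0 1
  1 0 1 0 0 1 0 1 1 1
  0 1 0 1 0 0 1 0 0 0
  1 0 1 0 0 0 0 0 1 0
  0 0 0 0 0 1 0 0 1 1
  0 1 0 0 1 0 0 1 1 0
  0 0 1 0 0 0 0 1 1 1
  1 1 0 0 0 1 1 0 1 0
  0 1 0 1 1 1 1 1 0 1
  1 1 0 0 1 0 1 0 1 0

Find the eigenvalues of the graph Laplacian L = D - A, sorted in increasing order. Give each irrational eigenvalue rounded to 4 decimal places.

Each diagonal entry of L is the vertex degree and each off-diagonal entry is -1 where an edge is present, 0 otherwise; in the order [a, b, c, d, e, f, g, h, i, j] the diagonal is [4, 6, 3, 3, 3, 4, 4, 5, 7, 5]. Diagonalising L (or applying a numerical eigensolver to the 10x10 matrix) gives the spectrum above. The single zero eigenvalue shows the graph is connected. By the matrix-tree theorem the graph has (1/10) * product of the nonzero eigenvalues = 65559 spanning trees.

[0, 1.8983, 3, 3.1325, 3.7520, 4.3857, 5.5982, 6.3204, 7.5230, 8.3898]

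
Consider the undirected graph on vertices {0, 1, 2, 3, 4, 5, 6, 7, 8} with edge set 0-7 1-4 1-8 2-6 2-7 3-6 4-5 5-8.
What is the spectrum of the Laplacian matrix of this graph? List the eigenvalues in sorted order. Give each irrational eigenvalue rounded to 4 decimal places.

[0, 0, 0.3820, 1.3820, 2, 2, 2.6180, 3.6180, 4]

Each diagonal entry of L is the vertex degree and each off-diagonal entry is -1 where an edge is present, 0 otherwise; in the order [0, 1, 2, 3, 4, 5, 6, 7, 8] the diagonal is [1, 2, 2, 1, 2, 2, 2, 2, 2]. Diagonalising L (or applying a numerical eigensolver to the 9x9 matrix) gives the spectrum above. The 2 zero eigenvalues correspond to the 2 connected components. The largest eigenvalue, 4, is at most the vertex count 9.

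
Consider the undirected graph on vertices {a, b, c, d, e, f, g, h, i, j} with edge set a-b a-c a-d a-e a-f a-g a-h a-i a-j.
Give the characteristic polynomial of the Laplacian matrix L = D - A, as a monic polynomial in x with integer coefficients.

x^10 - 18x^9 + 108x^8 - 336x^7 + 630x^6 - 756x^5 + 588x^4 - 288x^3 + 81x^2 - 10x

Each diagonal entry of L is the vertex degree and each off-diagonal entry is -1 where an edge is present, 0 otherwise; in the order [a, b, c, d, e, f, g, h, i, j] the diagonal is [9, 1, 1, 1, 1, 1, 1, 1, 1, 1]. L has integer entries, so p(x) = det(xI - L) has integer coefficients. Expanding the determinant yields x^10 - 18x^9 + 108x^8 - 336x^7 + 630x^6 - 756x^5 + 588x^4 - 288x^3 + 81x^2 - 10x. The coefficient of x^9 equals -trace(L) = -18, matching the sum of degrees.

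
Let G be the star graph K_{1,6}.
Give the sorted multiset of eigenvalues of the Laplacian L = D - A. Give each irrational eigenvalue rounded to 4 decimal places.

The graph has 7 vertices and degree multiset [6, 1, 1, 1, 1, 1, 1]; D is the diagonal matrix of degrees and L = D - A. L is symmetric positive semidefinite, so every eigenvalue is real and nonnegative. By the matrix-tree theorem the graph has (1/7) * product of the nonzero eigenvalues = 1 spanning tree. There is one zero in the spectrum, matching the 1 component.

[0, 1, 1, 1, 1, 1, 7]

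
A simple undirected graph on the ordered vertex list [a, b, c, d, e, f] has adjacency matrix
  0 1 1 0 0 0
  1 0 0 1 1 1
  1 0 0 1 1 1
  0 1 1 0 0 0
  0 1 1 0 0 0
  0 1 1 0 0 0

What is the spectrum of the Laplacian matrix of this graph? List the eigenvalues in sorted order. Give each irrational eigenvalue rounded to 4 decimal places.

Reading degrees in the order [a, b, c, d, e, f] gives [2, 4, 4, 2, 2, 2]; set D = diag(2, 4, 4, 2, 2, 2) and form L = D - A. The multiplicity of 0 as a Laplacian eigenvalue equals the number of connected components. The single zero eigenvalue shows the graph is connected. The eigenvalues sum to 16, which equals trace(L) = 2|E|.

[0, 2, 2, 2, 4, 6]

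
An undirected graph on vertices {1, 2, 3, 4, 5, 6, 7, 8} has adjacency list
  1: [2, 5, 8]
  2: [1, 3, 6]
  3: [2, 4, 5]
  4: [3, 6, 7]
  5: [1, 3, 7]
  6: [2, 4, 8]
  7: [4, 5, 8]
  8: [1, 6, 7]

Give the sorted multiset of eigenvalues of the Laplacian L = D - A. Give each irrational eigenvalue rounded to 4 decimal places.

With the vertex order [1, 2, 3, 4, 5, 6, 7, 8], the degrees are [3, 3, 3, 3, 3, 3, 3, 3], giving D = diag(3, 3, 3, 3, 3, 3, 3, 3) and L = D - A. Since every row of L sums to 0, the all-ones vector is in the kernel and 0 is an eigenvalue. The single zero eigenvalue shows the graph is connected. The eigenvalues sum to 24, which equals trace(L) = 2|E|.

[0, 2, 2, 2, 4, 4, 4, 6]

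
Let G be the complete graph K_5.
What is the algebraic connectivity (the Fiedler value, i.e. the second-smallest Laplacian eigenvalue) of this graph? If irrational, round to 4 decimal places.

5

The graph has 5 vertices and degree multiset [4, 4, 4, 4, 4]; D is the diagonal matrix of degrees and L = D - A. Computing the eigenvalues of L and sorting gives [0, 5, 5, 5, 5]. The Fiedler value lambda_2 = 5 is strictly positive, so the graph is connected.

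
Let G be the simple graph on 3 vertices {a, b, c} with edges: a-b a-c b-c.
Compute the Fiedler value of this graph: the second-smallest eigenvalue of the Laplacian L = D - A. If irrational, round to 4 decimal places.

With the vertex order [a, b, c], the degrees are [2, 2, 2], giving D = diag(2, 2, 2) and L = D - A. The sorted Laplacian eigenvalues are [0, 3, 3]; the algebraic connectivity is the second entry, 3. By the matrix-tree theorem the graph has (1/3) * product of the nonzero eigenvalues = 3 spanning trees. The eigenvalues sum to 6, which equals trace(L) = 2|E|.

3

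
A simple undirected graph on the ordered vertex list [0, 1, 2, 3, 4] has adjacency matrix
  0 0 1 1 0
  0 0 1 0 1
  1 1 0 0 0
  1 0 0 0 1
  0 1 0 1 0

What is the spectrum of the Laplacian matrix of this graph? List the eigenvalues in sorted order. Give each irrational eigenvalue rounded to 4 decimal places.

[0, 1.3820, 1.3820, 3.6180, 3.6180]

Reading degrees in the order [0, 1, 2, 3, 4] gives [2, 2, 2, 2, 2]; set D = diag(2, 2, 2, 2, 2) and form L = D - A. The multiplicity of 0 as a Laplacian eigenvalue equals the number of connected components. The single zero eigenvalue shows the graph is connected. There is one zero in the spectrum, matching the 1 component.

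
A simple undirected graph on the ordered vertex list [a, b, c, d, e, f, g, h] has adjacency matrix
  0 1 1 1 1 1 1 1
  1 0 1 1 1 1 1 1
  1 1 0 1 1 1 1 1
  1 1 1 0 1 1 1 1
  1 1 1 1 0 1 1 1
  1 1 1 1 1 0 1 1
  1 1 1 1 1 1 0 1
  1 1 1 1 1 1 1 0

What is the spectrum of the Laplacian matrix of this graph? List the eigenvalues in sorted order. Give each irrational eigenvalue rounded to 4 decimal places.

Reading degrees in the order [a, b, c, d, e, f, g, h] gives [7, 7, 7, 7, 7, 7, 7, 7]; set D = diag(7, 7, 7, 7, 7, 7, 7, 7) and form L = D - A. The multiplicity of 0 as a Laplacian eigenvalue equals the number of connected components. By the matrix-tree theorem the graph has (1/8) * product of the nonzero eigenvalues = 262144 spanning trees.

[0, 8, 8, 8, 8, 8, 8, 8]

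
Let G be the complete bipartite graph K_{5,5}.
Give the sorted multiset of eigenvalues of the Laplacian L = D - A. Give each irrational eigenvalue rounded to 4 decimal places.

[0, 5, 5, 5, 5, 5, 5, 5, 5, 10]

The graph has 10 vertices and degree multiset [5, 5, 5, 5, 5, 5, 5, 5, 5, 5]; D is the diagonal matrix of degrees and L = D - A. The multiplicity of 0 as a Laplacian eigenvalue equals the number of connected components. The largest eigenvalue, 10, is at most the vertex count 10. By the matrix-tree theorem the graph has (1/10) * product of the nonzero eigenvalues = 390625 spanning trees.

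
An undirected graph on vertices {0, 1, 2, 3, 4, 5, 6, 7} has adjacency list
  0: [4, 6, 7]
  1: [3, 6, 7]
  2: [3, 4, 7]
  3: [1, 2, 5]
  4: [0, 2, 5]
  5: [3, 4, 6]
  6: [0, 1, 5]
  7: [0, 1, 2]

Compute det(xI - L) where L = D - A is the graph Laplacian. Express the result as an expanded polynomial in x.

x^8 - 24x^7 + 240x^6 - 1296x^5 + 4080x^4 - 7488x^3 + 7424x^2 - 3072x

Reading degrees in the order [0, 1, 2, 3, 4, 5, 6, 7] gives [3, 3, 3, 3, 3, 3, 3, 3]; set D = diag(3, 3, 3, 3, 3, 3, 3, 3) and form L = D - A. L has integer entries, so p(x) = det(xI - L) has integer coefficients. Expanding the determinant yields x^8 - 24x^7 + 240x^6 - 1296x^5 + 4080x^4 - 7488x^3 + 7424x^2 - 3072x. Since p(0) = det(-L) = 0, x divides p(x).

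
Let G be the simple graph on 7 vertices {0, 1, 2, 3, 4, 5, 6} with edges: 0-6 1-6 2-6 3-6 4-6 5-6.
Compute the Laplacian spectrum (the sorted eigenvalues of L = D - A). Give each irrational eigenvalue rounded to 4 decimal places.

Reading degrees in the order [0, 1, 2, 3, 4, 5, 6] gives [1, 1, 1, 1, 1, 1, 6]; set D = diag(1, 1, 1, 1, 1, 1, 6) and form L = D - A. L is symmetric positive semidefinite, so every eigenvalue is real and nonnegative. By the matrix-tree theorem the graph has (1/7) * product of the nonzero eigenvalues = 1 spanning tree. The largest eigenvalue, 7, is at most the vertex count 7.

[0, 1, 1, 1, 1, 1, 7]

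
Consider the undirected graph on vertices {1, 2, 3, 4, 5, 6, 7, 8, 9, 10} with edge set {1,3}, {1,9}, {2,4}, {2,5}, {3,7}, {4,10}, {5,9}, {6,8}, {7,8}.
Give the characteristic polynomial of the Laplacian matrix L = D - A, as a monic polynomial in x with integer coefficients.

x^10 - 18x^9 + 136x^8 - 560x^7 + 1365x^6 - 2002x^5 + 1716x^4 - 792x^3 + 165x^2 - 10x

Each diagonal entry of L is the vertex degree and each off-diagonal entry is -1 where an edge is present, 0 otherwise; in the order [1, 2, 3, 4, 5, 6, 7, 8, 9, 10] the diagonal is [2, 2, 2, 2, 2, 1, 2, 2, 2, 1]. Computing det(xI - L) by cofactor expansion (or equivalently via sum-over-permutations) gives x^10 - 18x^9 + 136x^8 - 560x^7 + 1365x^6 - 2002x^5 + 1716x^4 - 792x^3 + 165x^2 - 10x. The coefficient of x^9 equals -trace(L) = -18, matching the sum of degrees. By the matrix-tree theorem the graph has (1/10) * product of the nonzero eigenvalues = 1 spanning tree.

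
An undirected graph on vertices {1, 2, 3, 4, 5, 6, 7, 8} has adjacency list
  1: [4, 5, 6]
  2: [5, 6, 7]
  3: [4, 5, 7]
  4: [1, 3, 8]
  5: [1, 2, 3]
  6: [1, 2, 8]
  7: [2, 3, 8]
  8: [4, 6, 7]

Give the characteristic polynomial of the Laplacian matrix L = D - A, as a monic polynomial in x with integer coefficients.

x^8 - 24x^7 + 240x^6 - 1296x^5 + 4080x^4 - 7488x^3 + 7424x^2 - 3072x

With the vertex order [1, 2, 3, 4, 5, 6, 7, 8], the degrees are [3, 3, 3, 3, 3, 3, 3, 3], giving D = diag(3, 3, 3, 3, 3, 3, 3, 3) and L = D - A. The eigenvalues of L are [0, 2, 2, 2, 4, 4, 4, 6]; the characteristic polynomial is the product of (x - lambda_i), which multiplies out to x^8 - 24x^7 + 240x^6 - 1296x^5 + 4080x^4 - 7488x^3 + 7424x^2 - 3072x. The constant term is 0 because L is singular (the all-ones vector lies in its kernel). There is one zero in the spectrum, matching the 1 component. By the matrix-tree theorem the graph has (1/8) * product of the nonzero eigenvalues = 384 spanning trees.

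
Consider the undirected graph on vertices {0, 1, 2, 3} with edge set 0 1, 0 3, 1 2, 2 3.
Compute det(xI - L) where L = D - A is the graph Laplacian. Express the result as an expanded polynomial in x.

Reading degrees in the order [0, 1, 2, 3] gives [2, 2, 2, 2]; set D = diag(2, 2, 2, 2) and form L = D - A. The eigenvalues of L are [0, 2, 2, 4]; the characteristic polynomial is the product of (x - lambda_i), which multiplies out to x^4 - 8x^3 + 20x^2 - 16x. Since p(0) = det(-L) = 0, x divides p(x).

x^4 - 8x^3 + 20x^2 - 16x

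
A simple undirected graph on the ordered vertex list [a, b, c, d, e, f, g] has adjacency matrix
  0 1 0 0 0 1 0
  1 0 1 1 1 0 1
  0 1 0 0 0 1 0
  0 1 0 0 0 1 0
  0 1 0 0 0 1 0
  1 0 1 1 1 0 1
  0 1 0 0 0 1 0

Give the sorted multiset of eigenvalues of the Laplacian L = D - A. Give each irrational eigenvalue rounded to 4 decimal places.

[0, 2, 2, 2, 2, 5, 7]

Each diagonal entry of L is the vertex degree and each off-diagonal entry is -1 where an edge is present, 0 otherwise; in the order [a, b, c, d, e, f, g] the diagonal is [2, 5, 2, 2, 2, 5, 2]. Diagonalising L (or applying a numerical eigensolver to the 7x7 matrix) gives the spectrum above. By the matrix-tree theorem the graph has (1/7) * product of the nonzero eigenvalues = 80 spanning trees. There is one zero in the spectrum, matching the 1 component.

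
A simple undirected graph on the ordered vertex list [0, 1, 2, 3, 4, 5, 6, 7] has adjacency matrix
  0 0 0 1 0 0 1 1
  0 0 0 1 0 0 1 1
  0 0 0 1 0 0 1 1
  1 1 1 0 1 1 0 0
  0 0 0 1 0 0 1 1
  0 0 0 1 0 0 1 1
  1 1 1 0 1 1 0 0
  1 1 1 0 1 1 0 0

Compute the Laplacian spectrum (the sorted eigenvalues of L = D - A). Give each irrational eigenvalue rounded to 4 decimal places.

[0, 3, 3, 3, 3, 5, 5, 8]

With the vertex order [0, 1, 2, 3, 4, 5, 6, 7], the degrees are [3, 3, 3, 5, 3, 3, 5, 5], giving D = diag(3, 3, 3, 5, 3, 3, 5, 5) and L = D - A. L is symmetric positive semidefinite, so every eigenvalue is real and nonnegative. The single zero eigenvalue shows the graph is connected. There is one zero in the spectrum, matching the 1 component. The eigenvalues sum to 30, which equals trace(L) = 2|E|.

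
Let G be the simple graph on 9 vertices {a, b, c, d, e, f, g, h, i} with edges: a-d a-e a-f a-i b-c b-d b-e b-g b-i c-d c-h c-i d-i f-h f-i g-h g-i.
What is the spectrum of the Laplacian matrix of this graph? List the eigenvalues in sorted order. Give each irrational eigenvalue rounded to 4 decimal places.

[0, 1.5778, 2.4103, 2.6239, 3.4509, 4.7027, 5.5399, 6.4398, 7.2547]

Reading degrees in the order [a, b, c, d, e, f, g, h, i] gives [4, 5, 4, 4, 2, 3, 3, 3, 6]; set D = diag(4, 5, 4, 4, 2, 3, 3, 3, 6) and form L = D - A. Since every row of L sums to 0, the all-ones vector is in the kernel and 0 is an eigenvalue. The single zero eigenvalue shows the graph is connected. The largest eigenvalue, 7.2547, is at most the vertex count 9. The eigenvalues sum to 34, which equals trace(L) = 2|E|.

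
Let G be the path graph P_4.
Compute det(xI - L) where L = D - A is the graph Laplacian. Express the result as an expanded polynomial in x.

x^4 - 6x^3 + 10x^2 - 4x

The graph has 4 vertices and degree multiset [2, 2, 1, 1]; D is the diagonal matrix of degrees and L = D - A. L has integer entries, so p(x) = det(xI - L) has integer coefficients. Expanding the determinant yields x^4 - 6x^3 + 10x^2 - 4x. The constant term is 0 because L is singular (the all-ones vector lies in its kernel). The largest eigenvalue, 3.4142, is at most the vertex count 4.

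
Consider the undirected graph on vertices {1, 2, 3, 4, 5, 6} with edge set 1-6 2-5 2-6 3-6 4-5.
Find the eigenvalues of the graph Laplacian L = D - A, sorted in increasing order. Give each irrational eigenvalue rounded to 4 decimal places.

[0, 0.3249, 1, 1.4608, 3, 4.2143]

With the vertex order [1, 2, 3, 4, 5, 6], the degrees are [1, 2, 1, 1, 2, 3], giving D = diag(1, 2, 1, 1, 2, 3) and L = D - A. Since every row of L sums to 0, the all-ones vector is in the kernel and 0 is an eigenvalue. The single zero eigenvalue shows the graph is connected.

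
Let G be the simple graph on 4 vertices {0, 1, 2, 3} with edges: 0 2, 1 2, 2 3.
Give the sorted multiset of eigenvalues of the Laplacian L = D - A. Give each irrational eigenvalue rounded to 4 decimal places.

With the vertex order [0, 1, 2, 3], the degrees are [1, 1, 3, 1], giving D = diag(1, 1, 3, 1) and L = D - A. L is symmetric positive semidefinite, so every eigenvalue is real and nonnegative. The single zero eigenvalue shows the graph is connected. The largest eigenvalue, 4, is at most the vertex count 4. There is one zero in the spectrum, matching the 1 component.

[0, 1, 1, 4]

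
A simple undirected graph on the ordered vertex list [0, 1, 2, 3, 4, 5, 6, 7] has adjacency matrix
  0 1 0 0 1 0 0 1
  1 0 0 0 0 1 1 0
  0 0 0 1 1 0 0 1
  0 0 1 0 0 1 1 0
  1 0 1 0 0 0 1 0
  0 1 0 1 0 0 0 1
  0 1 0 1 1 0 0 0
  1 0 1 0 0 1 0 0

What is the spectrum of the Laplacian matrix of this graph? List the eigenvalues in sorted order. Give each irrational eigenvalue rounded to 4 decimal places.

[0, 2, 2, 2, 4, 4, 4, 6]

With the vertex order [0, 1, 2, 3, 4, 5, 6, 7], the degrees are [3, 3, 3, 3, 3, 3, 3, 3], giving D = diag(3, 3, 3, 3, 3, 3, 3, 3) and L = D - A. The multiplicity of 0 as a Laplacian eigenvalue equals the number of connected components. There is one zero in the spectrum, matching the 1 component. By the matrix-tree theorem the graph has (1/8) * product of the nonzero eigenvalues = 384 spanning trees.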